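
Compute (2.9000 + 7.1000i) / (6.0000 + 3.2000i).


Conjugate of z2 = 6.0000 - 3.2000i
Numerator: (2.9000 + 7.1000i)(6.0000 - 3.2000i) = 40.1200 + 33.3200i
Denominator: 6^2 + 3.2^2 = 46.24
Result = (40.1200 + 33.3200i)/46.24

0.8676 + 0.7206i


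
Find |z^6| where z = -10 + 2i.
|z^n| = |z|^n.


|z| = sqrt(100+4) = sqrt(104) = 10.1980
|z^6| = |z|^6 = (sqrt(104))^6 = 104^3 = 1124864

|z^6| = 1124864


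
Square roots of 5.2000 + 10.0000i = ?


|z| = sqrt(27.04+100) = 11.2712
sqrt((|z|+a)/2) = sqrt((11.2712+5.2)/2) = sqrt(8.2356) = 2.8698
sqrt((|z|-a)/2) = sqrt((11.2712-5.2)/2) = sqrt(3.0356) = 1.7423

±(2.8698 + 1.7423i) i.e. 2.8698 + 1.7423i and -2.8698 - 1.7423i


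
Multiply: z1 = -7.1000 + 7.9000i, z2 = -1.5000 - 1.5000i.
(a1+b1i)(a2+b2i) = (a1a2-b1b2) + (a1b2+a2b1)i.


Real = -7.1*(-1.5) - 7.9*(-1.5) = 10.65 - (-11.85) = 22.5
Imag = -7.1*(-1.5) - (1.5)*7.9 = 10.65 - (11.85) = -1.2

22.5000 - 1.2000i


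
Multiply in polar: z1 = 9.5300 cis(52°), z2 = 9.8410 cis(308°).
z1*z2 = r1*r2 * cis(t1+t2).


r = 9.5300 * 9.8410 = 93.7847
theta = 52° + 308° = 360° = 0° (mod 360)

93.7847 cis(0°)


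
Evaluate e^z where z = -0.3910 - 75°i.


e^-0.3910 = 0.6764
cos(-75°) = 0.2588
sin(-75°) = -0.9659
Real = 0.6764*0.2588 = 0.1751
Imag = 0.6764*(-0.9659) = -0.6533

0.1751 - 0.6533i


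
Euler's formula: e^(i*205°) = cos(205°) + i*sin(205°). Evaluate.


cos(205°) = -0.9063
sin(205°) = -0.4226

e^(i*205°) = -0.9063 - 0.4226i


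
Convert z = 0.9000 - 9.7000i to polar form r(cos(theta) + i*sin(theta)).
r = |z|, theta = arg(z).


r = sqrt(0.81+94.09) = sqrt(94.9) = 9.7417
theta = atan2(-9.7, 0.9) = -84.6991 degrees

r = 9.7417, theta = -84.6991 degrees


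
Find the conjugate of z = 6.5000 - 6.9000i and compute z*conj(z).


z_bar = 6.5000 + 6.9000i
z*z_bar = 6.5^2 + (-6.9)^2 = 42.25 + 47.61 = 89.86

z_bar = 6.5000 + 6.9000i, z*z_bar = 89.86


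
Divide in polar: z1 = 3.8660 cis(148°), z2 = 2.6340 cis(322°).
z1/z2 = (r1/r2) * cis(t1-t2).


r = 3.8660 / 2.6340 = 1.4677
theta = 148° - 322° = -174° = 186° (mod 360)

1.4677 cis(186°)


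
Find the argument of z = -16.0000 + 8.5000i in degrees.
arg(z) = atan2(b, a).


Re = -16, Im = 8.5
arg = atan2(8.5, -16) = 152.0205 degrees

arg(z) = 152.0205 degrees


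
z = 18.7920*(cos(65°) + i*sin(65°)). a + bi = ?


a = 18.7920*cos(65°) = 18.7920*0.422618 = 7.9418
b = 18.7920*sin(65°) = 18.7920*0.906308 = 17.0313

7.9418 + 17.0313i


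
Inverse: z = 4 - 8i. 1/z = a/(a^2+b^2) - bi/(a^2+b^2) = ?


|z|^2 = 16+64 = 80
1/z = (4 + 8i)/80

1/z = 0.0500 + 0.1000i


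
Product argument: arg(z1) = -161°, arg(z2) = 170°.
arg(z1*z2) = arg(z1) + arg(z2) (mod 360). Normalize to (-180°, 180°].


arg(z1*z2) = -161° + 170° = 9°
Normalized to (-180°, 180°]: 9°

9°


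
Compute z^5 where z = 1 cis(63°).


r^5 = 1^5 = 1
n*theta = 5*63° = 315° = 315° (mod 360)
a = 1*cos(315°) = 0.7071
b = 1*sin(315°) = -0.7071

1 cis(315°) = 0.7071 - 0.7071i


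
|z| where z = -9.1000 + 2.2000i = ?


|z| = sqrt((-9.1)^2 + 2.2^2) = sqrt(82.81 + 4.84) = sqrt(87.65) = 9.3622

|z| = 9.3622


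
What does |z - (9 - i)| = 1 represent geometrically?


|z - z0| = r is a circle with center z0 and radius r.
Center = (9, -1), radius = 1

Circle with center (9, -1) and radius 1


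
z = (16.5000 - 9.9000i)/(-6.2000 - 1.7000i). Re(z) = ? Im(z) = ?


Multiply by conjugate: (16.5000 - 9.9000i)(-6.2000 + 1.7000i) / ((-6.2)^2 + (-1.7)^2)
Numerator real = 16.5*(-6.2) - (9.9)*(-1.7) = -85.47
Numerator imag = -9.9*(-6.2) - 16.5*(-1.7) = 89.43
Denominator = 41.33
Re(z) = -85.47/41.33 = -2.0680
Im(z) = 89.43/41.33 = 2.1638

Re(z) = -2.0680, Im(z) = 2.1638


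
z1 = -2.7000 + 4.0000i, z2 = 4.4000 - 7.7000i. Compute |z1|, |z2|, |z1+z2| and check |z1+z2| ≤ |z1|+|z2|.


|z1| = sqrt((-2.7)^2 + 4^2) = sqrt(23.29) = 4.8260
|z2| = sqrt(4.4^2 + (-7.7)^2) = sqrt(78.65) = 8.8685
z1+z2 = 1.7000 - 3.7000i
|z1+z2| = sqrt(16.58) = 4.0719
|z1|+|z2| = 4.8260 + 8.8685 = 13.6945

|z1+z2| = 4.0719 ≤ |z1|+|z2| = 13.6945 (verified)


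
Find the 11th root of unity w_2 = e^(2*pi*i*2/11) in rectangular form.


Angle = 360*2/11 = 65.4545°
a = cos(65.4545°) = 0.4154
b = sin(65.4545°) = 0.9096

0.4154 + 0.9096i


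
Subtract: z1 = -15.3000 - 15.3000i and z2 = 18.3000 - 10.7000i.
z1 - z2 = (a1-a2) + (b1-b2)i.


Real: -15.3 - 18.3 = -33.6
Imag: -15.3 + 10.7 = -4.6

-33.6000 - 4.6000i


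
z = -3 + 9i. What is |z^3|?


|z| = sqrt(9+81) = sqrt(90) = 9.4868
|z^3| = |z|^3 = (sqrt(90))^3 = 90*sqrt(90)

|z^3| = 90*sqrt(90) ≈ 853.8150


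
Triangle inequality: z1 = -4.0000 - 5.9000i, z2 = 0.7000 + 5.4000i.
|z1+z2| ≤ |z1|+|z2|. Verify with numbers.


|z1| = sqrt((-4)^2 + (-5.9)^2) = sqrt(50.81) = 7.1281
|z2| = sqrt(0.7^2 + 5.4^2) = sqrt(29.65) = 5.4452
z1+z2 = -3.3000 - 0.5000i
|z1+z2| = sqrt(11.14) = 3.3377
|z1|+|z2| = 7.1281 + 5.4452 = 12.5733

|z1+z2| = 3.3377 ≤ |z1|+|z2| = 12.5733 (verified)


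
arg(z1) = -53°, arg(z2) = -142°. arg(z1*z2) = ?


arg(z1*z2) = -53° - 142° = -195°
Normalized to (-180°, 180°]: 165°

165°


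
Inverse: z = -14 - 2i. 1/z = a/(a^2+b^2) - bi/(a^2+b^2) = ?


|z|^2 = 196+4 = 200
1/z = (-14 + 2i)/200

1/z = -0.0700 + 0.0100i


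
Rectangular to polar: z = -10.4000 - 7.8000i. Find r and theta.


r = sqrt(108.16+60.84) = sqrt(169) = 13.0000
theta = atan2(-7.8, -10.4) = -143.1301 degrees

r = 13.0000, theta = -143.1301 degrees


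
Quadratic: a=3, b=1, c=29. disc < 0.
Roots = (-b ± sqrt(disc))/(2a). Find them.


disc = 1^2 - 4*3*29 = 1 - 348 = -347
sqrt(|disc|) = sqrt(347) = 18.6279
Real part = -1/(2*3) = -0.1667
Imag part = 18.6279/(2*3) = 3.1047

-0.1667 ± 3.1047i


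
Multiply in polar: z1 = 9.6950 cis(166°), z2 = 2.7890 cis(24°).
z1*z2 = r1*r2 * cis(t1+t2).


r = 9.6950 * 2.7890 = 27.0394
theta = 166° + 24° = 190° = 190° (mod 360)

27.0394 cis(190°)


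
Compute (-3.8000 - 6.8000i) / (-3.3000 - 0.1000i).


Conjugate of z2 = -3.3000 + 0.1000i
Numerator: (-3.8000 - 6.8000i)(-3.3000 + 0.1000i) = 13.2200 + 22.0600i
Denominator: (-3.3)^2 + (-0.1)^2 = 10.9
Result = (13.2200 + 22.0600i)/10.9

1.2128 + 2.0239i


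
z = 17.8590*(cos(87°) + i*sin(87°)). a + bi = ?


a = 17.8590*cos(87°) = 17.8590*0.05234 = 0.9347
b = 17.8590*sin(87°) = 17.8590*0.99863 = 17.8345

0.9347 + 17.8345i


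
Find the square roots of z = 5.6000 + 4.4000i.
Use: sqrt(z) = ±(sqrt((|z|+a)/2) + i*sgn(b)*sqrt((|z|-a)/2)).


|z| = sqrt(31.36+19.36) = 7.1218
sqrt((|z|+a)/2) = sqrt((7.1218+5.6)/2) = sqrt(6.3609) = 2.5221
sqrt((|z|-a)/2) = sqrt((7.1218-5.6)/2) = sqrt(0.7609) = 0.8723

±(2.5221 + 0.8723i) i.e. 2.5221 + 0.8723i and -2.5221 - 0.8723i


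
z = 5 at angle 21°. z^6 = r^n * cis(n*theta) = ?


r^6 = 5^6 = 15625
n*theta = 6*21° = 126° = 126° (mod 360)
a = 15625*cos(126°) = -9184.1446
b = 15625*sin(126°) = 12640.8905

15625 cis(126°) = -9184.1446 + 12640.8905i


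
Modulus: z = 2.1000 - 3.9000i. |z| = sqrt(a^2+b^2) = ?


|z| = sqrt(2.1^2 + (-3.9)^2) = sqrt(4.41 + 15.21) = sqrt(19.62) = 4.4294

|z| = 4.4294


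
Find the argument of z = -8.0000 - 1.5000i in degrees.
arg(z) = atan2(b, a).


Re = -8, Im = -1.5
arg = atan2(-1.5, -8) = -169.3803 degrees

arg(z) = -169.3803 degrees


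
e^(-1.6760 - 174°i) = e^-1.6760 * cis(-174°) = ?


e^-1.6760 = 0.1871
cos(-174°) = -0.9945
sin(-174°) = -0.1045
Real = 0.1871*(-0.9945) = -0.1861
Imag = 0.1871*(-0.1045) = -0.0196

-0.1861 - 0.0196i


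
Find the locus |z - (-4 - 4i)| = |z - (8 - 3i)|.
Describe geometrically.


Equal distances means the locus is the perpendicular bisector of z1 and z2.
Midpoint = ((-4+8)/2, (-4+(-3))/2) = (2.0000, -3.5000)

Perpendicular bisector through (2.0000, -3.5000)


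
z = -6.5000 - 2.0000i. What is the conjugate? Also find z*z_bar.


z_bar = -6.5000 + 2.0000i
z*z_bar = (-6.5)^2 + (-2)^2 = 42.25 + 4 = 46.25

z_bar = -6.5000 + 2.0000i, z*z_bar = 46.25


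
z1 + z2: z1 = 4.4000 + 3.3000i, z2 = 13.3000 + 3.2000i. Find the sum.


Real: 4.4 + 13.3 = 17.7
Imag: 3.3 + 3.2 = 6.5

17.7000 + 6.5000i


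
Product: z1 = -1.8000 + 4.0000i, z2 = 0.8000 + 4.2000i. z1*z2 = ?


Real = -1.8*0.8 - 4*4.2 = -1.44 - 16.8 = -18.24
Imag = -1.8*4.2 + 0.8*4 = -7.56 + 3.2 = -4.36

-18.2400 - 4.3600i


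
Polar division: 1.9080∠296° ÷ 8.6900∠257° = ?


r = 1.9080 / 8.6900 = 0.2196
theta = 296° - 257° = 39° = 39° (mod 360)

0.2196 cis(39°)


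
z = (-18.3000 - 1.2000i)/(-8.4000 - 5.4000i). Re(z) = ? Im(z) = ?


Multiply by conjugate: (-18.3000 - 1.2000i)(-8.4000 + 5.4000i) / ((-8.4)^2 + (-5.4)^2)
Numerator real = -18.3*(-8.4) - (1.2)*(-5.4) = 160.2
Numerator imag = -1.2*(-8.4) - (-18.3)*(-5.4) = -88.74
Denominator = 99.72
Re(z) = 160.2/99.72 = 1.6065
Im(z) = -88.74/99.72 = -0.8899

Re(z) = 1.6065, Im(z) = -0.8899


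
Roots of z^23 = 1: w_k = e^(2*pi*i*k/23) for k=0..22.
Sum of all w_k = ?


The sum of all 23th roots of unity is 0.
Geometric series: (1 - w^23)/(1 - w) = (1-1)/(1-w) = 0 since w^23 = 1, w ≠ 1.
Alternatively: coefficient of z^22 in z^23 - 1 is 0.

0


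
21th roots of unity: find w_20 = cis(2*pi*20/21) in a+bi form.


Angle = 360*20/21 = 342.8571°
a = cos(342.8571°) = 0.9556
b = sin(342.8571°) = -0.2948

0.9556 - 0.2948i


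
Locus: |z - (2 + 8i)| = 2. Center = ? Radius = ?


|z - z0| = r is a circle with center z0 and radius r.
Center = (2, 8), radius = 2

Circle with center (2, 8) and radius 2


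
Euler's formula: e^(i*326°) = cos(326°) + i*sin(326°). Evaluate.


cos(326°) = 0.8290
sin(326°) = -0.5592

e^(i*326°) = 0.8290 - 0.5592i


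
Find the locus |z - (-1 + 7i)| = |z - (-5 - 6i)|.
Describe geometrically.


Equal distances means the locus is the perpendicular bisector of z1 and z2.
Midpoint = ((-1+(-5))/2, (7+(-6))/2) = (-3.0000, 0.5000)

Perpendicular bisector through (-3.0000, 0.5000)


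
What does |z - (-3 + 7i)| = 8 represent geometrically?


|z - z0| = r is a circle with center z0 and radius r.
Center = (-3, 7), radius = 8

Circle with center (-3, 7) and radius 8


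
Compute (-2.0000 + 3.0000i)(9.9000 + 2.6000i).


Real = -2*9.9 - 3*2.6 = -19.8 - 7.8 = -27.6
Imag = -2*2.6 + 9.9*3 = -5.2 + 29.7 = 24.5

-27.6000 + 24.5000i


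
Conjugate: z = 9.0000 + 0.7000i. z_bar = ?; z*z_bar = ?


z_bar = 9.0000 - 0.7000i
z*z_bar = 9^2 + 0.7^2 = 81 + 0.49 = 81.49

z_bar = 9.0000 - 0.7000i, z*z_bar = 81.49


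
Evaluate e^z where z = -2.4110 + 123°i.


e^-2.4110 = 0.08973
cos(123°) = -0.5446
sin(123°) = 0.8387
Real = 0.08973*(-0.5446) = -0.0489
Imag = 0.08973*0.8387 = 0.0753

-0.0489 + 0.0753i


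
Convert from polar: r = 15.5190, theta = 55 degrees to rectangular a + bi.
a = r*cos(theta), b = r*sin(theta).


a = 15.5190*cos(55°) = 15.5190*0.573576 = 8.9013
b = 15.5190*sin(55°) = 15.5190*0.81915 = 12.7124

8.9013 + 12.7124i


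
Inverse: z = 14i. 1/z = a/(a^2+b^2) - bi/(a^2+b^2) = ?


|z|^2 = 0+196 = 196
1/z = (0 - 14i)/196

1/z = 0 - 0.0714i


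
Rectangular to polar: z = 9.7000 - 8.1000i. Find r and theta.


r = sqrt(94.09+65.61) = sqrt(159.7) = 12.6372
theta = atan2(-8.1, 9.7) = -39.8636 degrees

r = 12.6372, theta = -39.8636 degrees


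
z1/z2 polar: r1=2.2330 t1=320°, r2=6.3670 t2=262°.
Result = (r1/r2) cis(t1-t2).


r = 2.2330 / 6.3670 = 0.3507
theta = 320° - 262° = 58° = 58° (mod 360)

0.3507 cis(58°)


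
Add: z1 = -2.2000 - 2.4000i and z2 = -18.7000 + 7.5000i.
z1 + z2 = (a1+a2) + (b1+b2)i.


Real: -2.2 - 18.7 = -20.9
Imag: -2.4 + 7.5 = 5.1

-20.9000 + 5.1000i


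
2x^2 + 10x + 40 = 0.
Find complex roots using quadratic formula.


disc = 10^2 - 4*2*40 = 100 - 320 = -220
sqrt(|disc|) = sqrt(220) = 14.8324
Real part = -10/(2*2) = -2.5000
Imag part = 14.8324/(2*2) = 3.7081

-2.5000 ± 3.7081i


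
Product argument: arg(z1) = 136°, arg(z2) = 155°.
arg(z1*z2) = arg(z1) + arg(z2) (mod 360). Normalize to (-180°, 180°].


arg(z1*z2) = 136° + 155° = 291°
Normalized to (-180°, 180°]: -69°

-69°


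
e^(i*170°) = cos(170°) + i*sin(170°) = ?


cos(170°) = -0.9848
sin(170°) = 0.1736

e^(i*170°) = -0.9848 + 0.1736i


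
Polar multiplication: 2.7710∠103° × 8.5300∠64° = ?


r = 2.7710 * 8.5300 = 23.6366
theta = 103° + 64° = 167° = 167° (mod 360)

23.6366 cis(167°)


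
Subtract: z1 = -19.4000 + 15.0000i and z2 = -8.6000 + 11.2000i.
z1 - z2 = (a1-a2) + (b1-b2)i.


Real: -19.4 + 8.6 = -10.8
Imag: 15 - 11.2 = 3.8

-10.8000 + 3.8000i


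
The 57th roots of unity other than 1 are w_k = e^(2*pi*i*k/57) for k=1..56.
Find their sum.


With w = e^(2*pi*i/57), all 57 of the 57th roots of unity w^0 = 1, w, ..., w^(56) sum to 0: 1 + w + ... + w^(56) = (1 - w^57)/(1 - w) = 0 since w^57 = 1, w ≠ 1.
Removing the root 1: w + w^2 + ... + w^(56) = 0 - 1 = -1

Sum = -1


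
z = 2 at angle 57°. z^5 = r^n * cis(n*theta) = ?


r^5 = 2^5 = 32
n*theta = 5*57° = 285° = 285° (mod 360)
a = 32*cos(285°) = 8.2822
b = 32*sin(285°) = -30.9096

32 cis(285°) = 8.2822 - 30.9096i


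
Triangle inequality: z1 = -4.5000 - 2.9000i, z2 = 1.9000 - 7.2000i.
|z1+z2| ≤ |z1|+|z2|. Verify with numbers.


|z1| = sqrt((-4.5)^2 + (-2.9)^2) = sqrt(28.66) = 5.3535
|z2| = sqrt(1.9^2 + (-7.2)^2) = sqrt(55.45) = 7.4465
z1+z2 = -2.6000 - 10.1000i
|z1+z2| = sqrt(108.77) = 10.4293
|z1|+|z2| = 5.3535 + 7.4465 = 12.8000

|z1+z2| = 10.4293 ≤ |z1|+|z2| = 12.8000 (verified)


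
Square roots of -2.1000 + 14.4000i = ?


|z| = sqrt(4.41+207.36) = 14.5523
sqrt((|z|+a)/2) = sqrt((14.5523+(-2.1))/2) = sqrt(6.2262) = 2.4952
sqrt((|z|-a)/2) = sqrt((14.5523-(-2.1))/2) = sqrt(8.3262) = 2.8855

±(2.4952 + 2.8855i) i.e. 2.4952 + 2.8855i and -2.4952 - 2.8855i


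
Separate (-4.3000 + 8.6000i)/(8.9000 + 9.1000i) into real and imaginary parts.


Multiply by conjugate: (-4.3000 + 8.6000i)(8.9000 - 9.1000i) / (8.9^2 + 9.1^2)
Numerator real = -4.3*8.9 + 8.6*9.1 = 39.99
Numerator imag = 8.6*8.9 - (-4.3)*9.1 = 115.67
Denominator = 162.02
Re(z) = 39.99/162.02 = 0.2468
Im(z) = 115.67/162.02 = 0.7139

Re(z) = 0.2468, Im(z) = 0.7139


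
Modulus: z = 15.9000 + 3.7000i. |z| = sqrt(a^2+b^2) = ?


|z| = sqrt(15.9^2 + 3.7^2) = sqrt(252.81 + 13.69) = sqrt(266.5) = 16.3248

|z| = 16.3248


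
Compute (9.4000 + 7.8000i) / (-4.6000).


Conjugate of z2 = -4.6000
Numerator: (9.4000 + 7.8000i)(-4.6000) = -43.2400 - 35.8800i
Denominator: (-4.6)^2 + 0^2 = 21.16
Result = (-43.2400 - 35.8800i)/21.16

-2.0435 - 1.6957i


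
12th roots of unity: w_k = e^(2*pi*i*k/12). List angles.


The 12th roots of unity are cis(360k/12°) for k=0..11
Angle step = 360/12 = 30°
Primitive root: cis(30°)
Primitive root = 0.8660 + 0.5000i

12 roots at angles: 0°, 30°, 60°, 90°, 120°, 150°, 180°, 210°, 240°, 270°, 300°, 330°


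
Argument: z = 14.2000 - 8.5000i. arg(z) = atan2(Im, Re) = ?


Re = 14.2, Im = -8.5
arg = atan2(-8.5, 14.2) = -30.9044 degrees

arg(z) = -30.9044 degrees


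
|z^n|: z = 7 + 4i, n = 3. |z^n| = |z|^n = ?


|z| = sqrt(49+16) = sqrt(65) = 8.0623
|z^3| = |z|^3 = (sqrt(65))^3 = 65*sqrt(65)

|z^3| = 65*sqrt(65) ≈ 524.0468


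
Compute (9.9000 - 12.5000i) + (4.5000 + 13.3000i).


Real: 9.9 + 4.5 = 14.4
Imag: -12.5 + 13.3 = 0.8

14.4000 + 0.8000i


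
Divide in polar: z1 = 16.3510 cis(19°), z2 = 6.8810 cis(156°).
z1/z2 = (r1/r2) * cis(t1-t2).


r = 16.3510 / 6.8810 = 2.3763
theta = 19° - 156° = -137° = 223° (mod 360)

2.3763 cis(223°)


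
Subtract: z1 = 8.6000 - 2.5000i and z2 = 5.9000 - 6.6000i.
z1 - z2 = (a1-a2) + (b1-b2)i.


Real: 8.6 - 5.9 = 2.7
Imag: -2.5 + 6.6 = 4.1

2.7000 + 4.1000i


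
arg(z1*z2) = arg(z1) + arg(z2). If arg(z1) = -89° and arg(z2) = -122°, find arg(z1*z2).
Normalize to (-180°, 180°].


arg(z1*z2) = -89° - 122° = -211°
Normalized to (-180°, 180°]: 149°

149°


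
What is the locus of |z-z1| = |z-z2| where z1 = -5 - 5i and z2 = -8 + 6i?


Equal distances means the locus is the perpendicular bisector of z1 and z2.
Midpoint = ((-5+(-8))/2, (-5+6)/2) = (-6.5000, 0.5000)

Perpendicular bisector through (-6.5000, 0.5000)


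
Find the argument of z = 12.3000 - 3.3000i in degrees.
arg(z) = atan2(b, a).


Re = 12.3, Im = -3.3
arg = atan2(-3.3, 12.3) = -15.0184 degrees

arg(z) = -15.0184 degrees


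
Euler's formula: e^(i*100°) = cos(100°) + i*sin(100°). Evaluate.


cos(100°) = -0.1736
sin(100°) = 0.9848

e^(i*100°) = -0.1736 + 0.9848i


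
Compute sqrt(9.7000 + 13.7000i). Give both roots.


|z| = sqrt(94.09+187.69) = 16.7863
sqrt((|z|+a)/2) = sqrt((16.7863+9.7)/2) = sqrt(13.2432) = 3.6391
sqrt((|z|-a)/2) = sqrt((16.7863-9.7)/2) = sqrt(3.5432) = 1.8823

±(3.6391 + 1.8823i) i.e. 3.6391 + 1.8823i and -3.6391 - 1.8823i


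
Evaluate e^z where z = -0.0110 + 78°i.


e^-0.0110 = 0.9891
cos(78°) = 0.2079
sin(78°) = 0.9781
Real = 0.9891*0.2079 = 0.2056
Imag = 0.9891*0.9781 = 0.9674

0.2056 + 0.9674i


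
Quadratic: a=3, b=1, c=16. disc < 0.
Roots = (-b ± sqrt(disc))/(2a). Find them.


disc = 1^2 - 4*3*16 = 1 - 192 = -191
sqrt(|disc|) = sqrt(191) = 13.8203
Real part = -1/(2*3) = -0.1667
Imag part = 13.8203/(2*3) = 2.3034

-0.1667 ± 2.3034i


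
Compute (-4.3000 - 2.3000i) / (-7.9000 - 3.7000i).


Conjugate of z2 = -7.9000 + 3.7000i
Numerator: (-4.3000 - 2.3000i)(-7.9000 + 3.7000i) = 42.4800 + 2.2600i
Denominator: (-7.9)^2 + (-3.7)^2 = 76.1
Result = (42.4800 + 2.2600i)/76.1

0.5582 + 0.0297i


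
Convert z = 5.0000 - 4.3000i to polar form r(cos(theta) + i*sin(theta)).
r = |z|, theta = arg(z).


r = sqrt(25+18.49) = sqrt(43.49) = 6.5947
theta = atan2(-4.3, 5) = -40.6955 degrees

r = 6.5947, theta = -40.6955 degrees


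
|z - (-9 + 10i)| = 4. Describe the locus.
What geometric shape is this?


|z - z0| = r is a circle with center z0 and radius r.
Center = (-9, 10), radius = 4

Circle with center (-9, 10) and radius 4


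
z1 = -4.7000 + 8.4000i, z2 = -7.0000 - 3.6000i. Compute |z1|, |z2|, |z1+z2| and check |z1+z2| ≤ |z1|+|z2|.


|z1| = sqrt((-4.7)^2 + 8.4^2) = sqrt(92.65) = 9.6255
|z2| = sqrt((-7)^2 + (-3.6)^2) = sqrt(61.96) = 7.8715
z1+z2 = -11.7000 + 4.8000i
|z1+z2| = sqrt(159.93) = 12.6463
|z1|+|z2| = 9.6255 + 7.8715 = 17.4970

|z1+z2| = 12.6463 ≤ |z1|+|z2| = 17.4970 (verified)


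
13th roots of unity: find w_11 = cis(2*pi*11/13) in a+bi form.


Angle = 360*11/13 = 304.6154°
a = cos(304.6154°) = 0.5681
b = sin(304.6154°) = -0.8230

0.5681 - 0.8230i


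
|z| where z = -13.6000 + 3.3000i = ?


|z| = sqrt((-13.6)^2 + 3.3^2) = sqrt(184.96 + 10.89) = sqrt(195.85) = 13.9946

|z| = 13.9946


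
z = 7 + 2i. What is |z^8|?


|z| = sqrt(49+4) = sqrt(53) = 7.2801
|z^8| = |z|^8 = (sqrt(53))^8 = 53^4 = 7890481

|z^8| = 7890481


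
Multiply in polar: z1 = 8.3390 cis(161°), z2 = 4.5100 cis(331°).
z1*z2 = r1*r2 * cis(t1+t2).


r = 8.3390 * 4.5100 = 37.6089
theta = 161° + 331° = 492° = 132° (mod 360)

37.6089 cis(132°)


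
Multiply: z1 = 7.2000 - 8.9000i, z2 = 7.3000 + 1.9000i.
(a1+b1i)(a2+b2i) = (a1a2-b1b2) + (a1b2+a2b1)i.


Real = 7.2*7.3 - (-8.9)*1.9 = 52.56 - (-16.91) = 69.47
Imag = 7.2*1.9 + 7.3*(-8.9) = 13.68 - (64.97) = -51.29

69.4700 - 51.2900i


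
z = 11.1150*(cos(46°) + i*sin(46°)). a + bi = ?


a = 11.1150*cos(46°) = 11.1150*0.69466 = 7.7211
b = 11.1150*sin(46°) = 11.1150*0.71934 = 7.9955

7.7211 + 7.9955i


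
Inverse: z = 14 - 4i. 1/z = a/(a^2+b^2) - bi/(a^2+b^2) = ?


|z|^2 = 196+16 = 212
1/z = (14 + 4i)/212

1/z = 0.0660 + 0.0189i


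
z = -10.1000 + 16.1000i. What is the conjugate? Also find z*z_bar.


z_bar = -10.1000 - 16.1000i
z*z_bar = (-10.1)^2 + 16.1^2 = 102.01 + 259.21 = 361.22

z_bar = -10.1000 - 16.1000i, z*z_bar = 361.22


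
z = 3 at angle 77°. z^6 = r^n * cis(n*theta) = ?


r^6 = 3^6 = 729
n*theta = 6*77° = 462° = 102° (mod 360)
a = 729*cos(102°) = -151.5676
b = 729*sin(102°) = 713.0696

729 cis(102°) = -151.5676 + 713.0696i


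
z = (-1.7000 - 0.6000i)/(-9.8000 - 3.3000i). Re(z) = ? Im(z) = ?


Multiply by conjugate: (-1.7000 - 0.6000i)(-9.8000 + 3.3000i) / ((-9.8)^2 + (-3.3)^2)
Numerator real = -1.7*(-9.8) - (0.6)*(-3.3) = 18.64
Numerator imag = -0.6*(-9.8) - (-1.7)*(-3.3) = 0.27
Denominator = 106.93
Re(z) = 18.64/106.93 = 0.1743
Im(z) = 0.27/106.93 = 0.0025

Re(z) = 0.1743, Im(z) = 0.0025


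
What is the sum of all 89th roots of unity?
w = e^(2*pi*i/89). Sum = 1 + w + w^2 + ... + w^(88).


The sum of all 89th roots of unity is 0.
Geometric series: (1 - w^89)/(1 - w) = (1-1)/(1-w) = 0 since w^89 = 1, w ≠ 1.
Alternatively: coefficient of z^88 in z^89 - 1 is 0.

0


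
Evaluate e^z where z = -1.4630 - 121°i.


e^-1.4630 = 0.23154
cos(-121°) = -0.51504
sin(-121°) = -0.8572
Real = 0.23154*(-0.51504) = -0.1193
Imag = 0.23154*(-0.8572) = -0.1985

-0.1193 - 0.1985i


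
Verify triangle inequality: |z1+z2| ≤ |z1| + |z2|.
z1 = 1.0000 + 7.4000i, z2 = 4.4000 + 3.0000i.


|z1| = sqrt(1^2 + 7.4^2) = sqrt(55.76) = 7.4673
|z2| = sqrt(4.4^2 + 3^2) = sqrt(28.36) = 5.3254
z1+z2 = 5.4000 + 10.4000i
|z1+z2| = sqrt(137.32) = 11.7184
|z1|+|z2| = 7.4673 + 5.3254 = 12.7927

|z1+z2| = 11.7184 ≤ |z1|+|z2| = 12.7927 (verified)


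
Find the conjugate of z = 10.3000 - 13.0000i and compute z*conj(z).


z_bar = 10.3000 + 13.0000i
z*z_bar = 10.3^2 + (-13)^2 = 106.09 + 169 = 275.09

z_bar = 10.3000 + 13.0000i, z*z_bar = 275.09


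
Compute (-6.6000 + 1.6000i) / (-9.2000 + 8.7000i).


Conjugate of z2 = -9.2000 - 8.7000i
Numerator: (-6.6000 + 1.6000i)(-9.2000 - 8.7000i) = 74.6400 + 42.7000i
Denominator: (-9.2)^2 + 8.7^2 = 160.33
Result = (74.6400 + 42.7000i)/160.33

0.4655 + 0.2663i


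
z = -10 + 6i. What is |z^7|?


|z| = sqrt(100+36) = sqrt(136) = 11.6619
|z^7| = |z|^7 = (sqrt(136))^7 = 136^3 * sqrt(136) = 2515456*sqrt(136)

|z^7| = 2515456*sqrt(136) ≈ 29335005.8592


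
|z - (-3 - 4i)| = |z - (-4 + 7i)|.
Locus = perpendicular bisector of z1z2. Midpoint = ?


Equal distances means the locus is the perpendicular bisector of z1 and z2.
Midpoint = ((-3+(-4))/2, (-4+7)/2) = (-3.5000, 1.5000)

Perpendicular bisector through (-3.5000, 1.5000)


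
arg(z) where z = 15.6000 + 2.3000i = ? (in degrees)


Re = 15.6, Im = 2.3
arg = atan2(2.3, 15.6) = 8.3870 degrees

arg(z) = 8.3870 degrees


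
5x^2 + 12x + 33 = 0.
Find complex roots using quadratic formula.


disc = 12^2 - 4*5*33 = 144 - 660 = -516
sqrt(|disc|) = sqrt(516) = 22.7156
Real part = -12/(2*5) = -1.2000
Imag part = 22.7156/(2*5) = 2.2716

-1.2000 ± 2.2716i


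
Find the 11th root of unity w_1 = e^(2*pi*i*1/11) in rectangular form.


Angle = 360*1/11 = 32.7273°
a = cos(32.7273°) = 0.8413
b = sin(32.7273°) = 0.5406

0.8413 + 0.5406i


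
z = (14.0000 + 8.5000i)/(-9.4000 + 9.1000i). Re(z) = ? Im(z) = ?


Multiply by conjugate: (14.0000 + 8.5000i)(-9.4000 - 9.1000i) / ((-9.4)^2 + 9.1^2)
Numerator real = 14*(-9.4) + 8.5*9.1 = -54.25
Numerator imag = 8.5*(-9.4) - 14*9.1 = -207.3
Denominator = 171.17
Re(z) = -54.25/171.17 = -0.3169
Im(z) = -207.3/171.17 = -1.2111

Re(z) = -0.3169, Im(z) = -1.2111


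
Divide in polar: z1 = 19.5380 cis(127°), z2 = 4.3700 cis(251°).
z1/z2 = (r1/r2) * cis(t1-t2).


r = 19.5380 / 4.3700 = 4.4709
theta = 127° - 251° = -124° = 236° (mod 360)

4.4709 cis(236°)


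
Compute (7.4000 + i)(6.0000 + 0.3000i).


Real = 7.4*6 - 1*0.3 = 44.4 - 0.3 = 44.1
Imag = 7.4*0.3 + 6*1 = 2.22 + 6 = 8.22

44.1000 + 8.2200i


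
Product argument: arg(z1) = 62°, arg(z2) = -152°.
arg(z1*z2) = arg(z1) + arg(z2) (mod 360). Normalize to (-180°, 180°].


arg(z1*z2) = 62° - 152° = -90°
Normalized to (-180°, 180°]: -90°

-90°


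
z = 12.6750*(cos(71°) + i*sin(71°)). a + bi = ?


a = 12.6750*cos(71°) = 12.6750*0.32557 = 4.1266
b = 12.6750*sin(71°) = 12.6750*0.9455186 = 11.9844

4.1266 + 11.9844i


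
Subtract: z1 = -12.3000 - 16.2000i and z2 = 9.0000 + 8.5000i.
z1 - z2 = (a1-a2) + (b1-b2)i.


Real: -12.3 - 9 = -21.3
Imag: -16.2 - 8.5 = -24.7

-21.3000 - 24.7000i


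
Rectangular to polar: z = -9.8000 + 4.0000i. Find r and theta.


r = sqrt(96.04+16) = sqrt(112.04) = 10.5849
theta = atan2(4, -9.8) = 157.7965 degrees

r = 10.5849, theta = 157.7965 degrees


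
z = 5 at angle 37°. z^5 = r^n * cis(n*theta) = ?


r^5 = 5^5 = 3125
n*theta = 5*37° = 185° = 185° (mod 360)
a = 3125*cos(185°) = -3113.1084
b = 3125*sin(185°) = -272.3617

3125 cis(185°) = -3113.1084 - 272.3617i


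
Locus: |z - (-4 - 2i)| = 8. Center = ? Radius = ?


|z - z0| = r is a circle with center z0 and radius r.
Center = (-4, -2), radius = 8

Circle with center (-4, -2) and radius 8


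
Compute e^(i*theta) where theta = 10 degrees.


cos(10°) = 0.9848
sin(10°) = 0.1736

e^(i*10°) = 0.9848 + 0.1736i


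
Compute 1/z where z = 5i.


|z|^2 = 0+25 = 25
1/z = (0 - 5i)/25

1/z = 0 - 0.2000i


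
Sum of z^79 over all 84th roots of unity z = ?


The roots are w_k = w^k with w = e^(2*pi*i/84), and (w^k)^79 = (w^79)^k.
So S = 1 + u + u^2 + ... + u^(83) with u = w^79.
79 = 0*84 + 79, so 79 is not a multiple of 84: u = w^79 ≠ 1 (w is a primitive 84th root), while u^84 = (w^84)^79 = 1.
Geometric series: S = (1 - u^84)/(1 - u) = (1 - 1)/(1 - u) = 0

S = 0


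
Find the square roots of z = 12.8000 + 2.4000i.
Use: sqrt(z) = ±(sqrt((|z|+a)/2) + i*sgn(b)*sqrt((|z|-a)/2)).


|z| = sqrt(163.84+5.76) = 13.0231
sqrt((|z|+a)/2) = sqrt((13.0231+12.8)/2) = sqrt(12.9115) = 3.5933
sqrt((|z|-a)/2) = sqrt((13.0231-12.8)/2) = sqrt(0.1115) = 0.3340

±(3.5933 + 0.3340i) i.e. 3.5933 + 0.3340i and -3.5933 - 0.3340i


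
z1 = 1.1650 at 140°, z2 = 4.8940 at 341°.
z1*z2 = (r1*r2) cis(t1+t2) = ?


r = 1.1650 * 4.8940 = 5.7015
theta = 140° + 341° = 481° = 121° (mod 360)

5.7015 cis(121°)


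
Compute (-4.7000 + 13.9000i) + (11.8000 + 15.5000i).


Real: -4.7 + 11.8 = 7.1
Imag: 13.9 + 15.5 = 29.4

7.1000 + 29.4000i


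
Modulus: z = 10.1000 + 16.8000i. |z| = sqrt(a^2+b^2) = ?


|z| = sqrt(10.1^2 + 16.8^2) = sqrt(102.01 + 282.24) = sqrt(384.25) = 19.6023

|z| = 19.6023


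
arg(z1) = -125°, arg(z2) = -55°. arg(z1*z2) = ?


arg(z1*z2) = -125° - 55° = -180°
Normalized to (-180°, 180°]: 180°

180°


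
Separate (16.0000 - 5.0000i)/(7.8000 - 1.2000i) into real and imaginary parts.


Multiply by conjugate: (16.0000 - 5.0000i)(7.8000 + 1.2000i) / (7.8^2 + (-1.2)^2)
Numerator real = 16*7.8 - (5)*(-1.2) = 130.8
Numerator imag = -5*7.8 - 16*(-1.2) = -19.8
Denominator = 62.28
Re(z) = 130.8/62.28 = 2.1002
Im(z) = -19.8/62.28 = -0.3179

Re(z) = 2.1002, Im(z) = -0.3179


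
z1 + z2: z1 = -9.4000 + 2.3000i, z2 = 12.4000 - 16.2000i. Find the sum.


Real: -9.4 + 12.4 = 3
Imag: 2.3 - 16.2 = -13.9

3.0000 - 13.9000i


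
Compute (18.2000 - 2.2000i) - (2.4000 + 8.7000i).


Real: 18.2 - 2.4 = 15.8
Imag: -2.2 - 8.7 = -10.9

15.8000 - 10.9000i


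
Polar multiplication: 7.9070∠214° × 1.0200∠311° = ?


r = 7.9070 * 1.0200 = 8.0651
theta = 214° + 311° = 525° = 165° (mod 360)

8.0651 cis(165°)


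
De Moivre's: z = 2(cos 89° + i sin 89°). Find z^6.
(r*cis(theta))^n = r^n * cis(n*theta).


r^6 = 2^6 = 64
n*theta = 6*89° = 534° = 174° (mod 360)
a = 64*cos(174°) = -63.6494
b = 64*sin(174°) = 6.6898

64 cis(174°) = -63.6494 + 6.6898i


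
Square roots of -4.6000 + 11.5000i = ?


|z| = sqrt(21.16+132.25) = 12.3859
sqrt((|z|+a)/2) = sqrt((12.3859+(-4.6))/2) = sqrt(3.8929) = 1.9731
sqrt((|z|-a)/2) = sqrt((12.3859-(-4.6))/2) = sqrt(8.4929) = 2.9143

±(1.9731 + 2.9143i) i.e. 1.9731 + 2.9143i and -1.9731 - 2.9143i


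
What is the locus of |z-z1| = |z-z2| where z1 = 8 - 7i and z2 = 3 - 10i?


Equal distances means the locus is the perpendicular bisector of z1 and z2.
Midpoint = ((8+3)/2, (-7+(-10))/2) = (5.5000, -8.5000)

Perpendicular bisector through (5.5000, -8.5000)


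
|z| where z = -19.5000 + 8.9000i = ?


|z| = sqrt((-19.5)^2 + 8.9^2) = sqrt(380.25 + 79.21) = sqrt(459.46) = 21.4350

|z| = 21.4350


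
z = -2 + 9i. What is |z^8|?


|z| = sqrt(4+81) = sqrt(85) = 9.2195
|z^8| = |z|^8 = (sqrt(85))^8 = 85^4 = 52200625

|z^8| = 52200625


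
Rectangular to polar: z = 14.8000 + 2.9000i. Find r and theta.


r = sqrt(219.04+8.41) = sqrt(227.45) = 15.0814
theta = atan2(2.9, 14.8) = 11.0864 degrees

r = 15.0814, theta = 11.0864 degrees


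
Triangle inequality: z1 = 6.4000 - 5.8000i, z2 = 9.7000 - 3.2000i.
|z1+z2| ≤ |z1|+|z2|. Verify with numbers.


|z1| = sqrt(6.4^2 + (-5.8)^2) = sqrt(74.6) = 8.6371
|z2| = sqrt(9.7^2 + (-3.2)^2) = sqrt(104.33) = 10.2142
z1+z2 = 16.1000 - 9.0000i
|z1+z2| = sqrt(340.21) = 18.4448
|z1|+|z2| = 8.6371 + 10.2142 = 18.8513

|z1+z2| = 18.4448 ≤ |z1|+|z2| = 18.8513 (verified)


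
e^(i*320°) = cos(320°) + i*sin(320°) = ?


cos(320°) = 0.7660
sin(320°) = -0.6428

e^(i*320°) = 0.7660 - 0.6428i


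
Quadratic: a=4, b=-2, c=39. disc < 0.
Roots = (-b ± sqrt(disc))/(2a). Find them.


disc = (-2)^2 - 4*4*39 = 4 - 624 = -620
sqrt(|disc|) = sqrt(620) = 24.8998
Real part = 2/(2*4) = 0.2500
Imag part = 24.8998/(2*4) = 3.1125

0.2500 ± 3.1125i


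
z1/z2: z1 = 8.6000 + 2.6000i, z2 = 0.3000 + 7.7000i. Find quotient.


Conjugate of z2 = 0.3000 - 7.7000i
Numerator: (8.6000 + 2.6000i)(0.3000 - 7.7000i) = 22.6000 - 65.4400i
Denominator: 0.3^2 + 7.7^2 = 59.38
Result = (22.6000 - 65.4400i)/59.38

0.3806 - 1.1021i


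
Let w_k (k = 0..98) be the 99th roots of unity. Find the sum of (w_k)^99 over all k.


The roots are w_k = w^k with w = e^(2*pi*i/99), and (w^k)^99 = (w^99)^k.
So S = 1 + u + u^2 + ... + u^(98) with u = w^99.
99 = 1*99 + 0, so 99 is a multiple of 99 and u = (w^99)^1 = 1.
Every one of the 99 terms equals 1: S = 99

S = 99


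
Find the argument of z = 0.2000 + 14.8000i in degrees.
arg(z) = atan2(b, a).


Re = 0.2, Im = 14.8
arg = atan2(14.8, 0.2) = 89.2258 degrees

arg(z) = 89.2258 degrees


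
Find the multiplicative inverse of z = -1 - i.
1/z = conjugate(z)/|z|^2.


|z|^2 = 1+1 = 2
1/z = (-1 + 1i)/2

1/z = -0.5000 + 0.5000i


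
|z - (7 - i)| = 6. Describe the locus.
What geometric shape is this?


|z - z0| = r is a circle with center z0 and radius r.
Center = (7, -1), radius = 6

Circle with center (7, -1) and radius 6


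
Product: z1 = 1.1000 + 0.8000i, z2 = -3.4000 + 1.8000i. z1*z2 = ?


Real = 1.1*(-3.4) - 0.8*1.8 = -3.74 - 1.44 = -5.18
Imag = 1.1*1.8 - (3.4)*0.8 = 1.98 - (2.72) = -0.74

-5.1800 - 0.7400i


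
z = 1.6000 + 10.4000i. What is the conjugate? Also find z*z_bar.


z_bar = 1.6000 - 10.4000i
z*z_bar = 1.6^2 + 10.4^2 = 2.56 + 108.16 = 110.72

z_bar = 1.6000 - 10.4000i, z*z_bar = 110.72


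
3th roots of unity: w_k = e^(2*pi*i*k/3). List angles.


The 3th roots of unity are cis(360k/3°) for k=0..2
Angle step = 360/3 = 120°
Primitive root: cis(120°)
Primitive root = -0.5000 + 0.8660i

3 roots at angles: 0°, 120°, 240°


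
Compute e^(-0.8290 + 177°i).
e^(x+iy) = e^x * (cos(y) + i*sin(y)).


e^-0.8290 = 0.4365
cos(177°) = -0.9986
sin(177°) = 0.0523
Real = 0.4365*(-0.9986) = -0.4359
Imag = 0.4365*0.0523 = 0.0228

-0.4359 + 0.0228i


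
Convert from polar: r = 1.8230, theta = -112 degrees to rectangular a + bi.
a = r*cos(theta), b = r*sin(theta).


a = 1.8230*cos(-112°) = 1.8230*(-0.3746) = -0.6829
b = 1.8230*sin(-112°) = 1.8230*(-0.9272) = -1.6903

-0.6829 - 1.6903i


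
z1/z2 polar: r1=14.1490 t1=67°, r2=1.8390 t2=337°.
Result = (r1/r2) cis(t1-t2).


r = 14.1490 / 1.8390 = 7.6939
theta = 67° - 337° = -270° = 90° (mod 360)

7.6939 cis(90°)


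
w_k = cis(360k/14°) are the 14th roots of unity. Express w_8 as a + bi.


Angle = 360*8/14 = 205.7143°
a = cos(205.7143°) = -0.9010
b = sin(205.7143°) = -0.4339

-0.9010 - 0.4339i


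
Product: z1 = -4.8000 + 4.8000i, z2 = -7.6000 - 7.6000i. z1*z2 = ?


Real = -4.8*(-7.6) - 4.8*(-7.6) = 36.48 - (-36.48) = 72.96
Imag = -4.8*(-7.6) - (7.6)*4.8 = 36.48 - (36.48) = 0

72.9600


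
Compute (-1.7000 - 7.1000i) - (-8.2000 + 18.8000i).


Real: -1.7 + 8.2 = 6.5
Imag: -7.1 - 18.8 = -25.9

6.5000 - 25.9000i


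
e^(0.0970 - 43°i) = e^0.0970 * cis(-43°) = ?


e^0.0970 = 1.10186
cos(-43°) = 0.73135
sin(-43°) = -0.682
Real = 1.10186*0.73135 = 0.8058
Imag = 1.10186*(-0.682) = -0.7515

0.8058 - 0.7515i


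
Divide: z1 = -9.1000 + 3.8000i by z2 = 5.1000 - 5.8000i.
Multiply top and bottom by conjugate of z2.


Conjugate of z2 = 5.1000 + 5.8000i
Numerator: (-9.1000 + 3.8000i)(5.1000 + 5.8000i) = -68.4500 - 33.4000i
Denominator: 5.1^2 + (-5.8)^2 = 59.65
Result = (-68.4500 - 33.4000i)/59.65

-1.1475 - 0.5599i


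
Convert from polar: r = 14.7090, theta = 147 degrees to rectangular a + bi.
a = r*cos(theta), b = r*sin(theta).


a = 14.7090*cos(147°) = 14.7090*(-0.83867) = -12.3360
b = 14.7090*sin(147°) = 14.7090*0.54464 = 8.0111

-12.3360 + 8.0111i


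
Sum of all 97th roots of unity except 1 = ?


With w = e^(2*pi*i/97), all 97 of the 97th roots of unity w^0 = 1, w, ..., w^(96) sum to 0: 1 + w + ... + w^(96) = (1 - w^97)/(1 - w) = 0 since w^97 = 1, w ≠ 1.
Removing the root 1: w + w^2 + ... + w^(96) = 0 - 1 = -1

Sum = -1


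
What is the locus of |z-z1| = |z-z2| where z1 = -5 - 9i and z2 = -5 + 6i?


Equal distances means the locus is the perpendicular bisector of z1 and z2.
Midpoint = ((-5+(-5))/2, (-9+6)/2) = (-5.0000, -1.5000)

Perpendicular bisector through (-5.0000, -1.5000)


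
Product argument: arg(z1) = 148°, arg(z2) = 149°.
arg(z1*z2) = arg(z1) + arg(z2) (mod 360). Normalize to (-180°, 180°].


arg(z1*z2) = 148° + 149° = 297°
Normalized to (-180°, 180°]: -63°

-63°


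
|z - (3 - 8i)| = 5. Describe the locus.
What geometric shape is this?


|z - z0| = r is a circle with center z0 and radius r.
Center = (3, -8), radius = 5

Circle with center (3, -8) and radius 5


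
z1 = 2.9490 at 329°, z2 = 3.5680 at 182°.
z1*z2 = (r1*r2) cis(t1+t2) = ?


r = 2.9490 * 3.5680 = 10.5220
theta = 329° + 182° = 511° = 151° (mod 360)

10.5220 cis(151°)


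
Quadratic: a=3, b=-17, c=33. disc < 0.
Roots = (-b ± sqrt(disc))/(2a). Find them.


disc = (-17)^2 - 4*3*33 = 289 - 396 = -107
sqrt(|disc|) = sqrt(107) = 10.3441
Real part = 17/(2*3) = 2.8333
Imag part = 10.3441/(2*3) = 1.7240

2.8333 ± 1.7240i


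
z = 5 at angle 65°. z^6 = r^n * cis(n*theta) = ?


r^6 = 5^6 = 15625
n*theta = 6*65° = 390° = 30° (mod 360)
a = 15625*cos(30°) = 13531.6469
b = 15625*sin(30°) = 7812.5000

15625 cis(30°) = 13531.6469 + 7812.5000i


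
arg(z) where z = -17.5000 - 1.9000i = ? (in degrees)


Re = -17.5, Im = -1.9
arg = atan2(-1.9, -17.5) = -173.8036 degrees

arg(z) = -173.8036 degrees


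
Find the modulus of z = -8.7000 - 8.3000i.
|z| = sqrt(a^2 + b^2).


|z| = sqrt((-8.7)^2 + (-8.3)^2) = sqrt(75.69 + 68.89) = sqrt(144.58) = 12.0241

|z| = 12.0241


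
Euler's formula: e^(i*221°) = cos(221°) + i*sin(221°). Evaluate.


cos(221°) = -0.7547
sin(221°) = -0.6561

e^(i*221°) = -0.7547 - 0.6561i


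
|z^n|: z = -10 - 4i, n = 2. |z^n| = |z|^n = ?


|z| = sqrt(100+16) = sqrt(116) = 10.7703
|z^2| = |z|^2 = (sqrt(116))^2 = 116

|z^2| = 116


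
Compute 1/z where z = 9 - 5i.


|z|^2 = 81+25 = 106
1/z = (9 + 5i)/106

1/z = 0.0849 + 0.0472i


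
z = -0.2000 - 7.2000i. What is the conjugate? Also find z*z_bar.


z_bar = -0.2000 + 7.2000i
z*z_bar = (-0.2)^2 + (-7.2)^2 = 0.04 + 51.84 = 51.88

z_bar = -0.2000 + 7.2000i, z*z_bar = 51.88


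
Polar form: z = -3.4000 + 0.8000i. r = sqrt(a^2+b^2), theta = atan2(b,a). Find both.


r = sqrt(11.56+0.64) = sqrt(12.2) = 3.4928
theta = atan2(0.8, -3.4) = 166.7595 degrees

r = 3.4928, theta = 166.7595 degrees


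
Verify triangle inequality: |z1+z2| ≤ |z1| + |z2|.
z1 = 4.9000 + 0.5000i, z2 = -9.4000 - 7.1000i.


|z1| = sqrt(4.9^2 + 0.5^2) = sqrt(24.26) = 4.9254
|z2| = sqrt((-9.4)^2 + (-7.1)^2) = sqrt(138.77) = 11.7801
z1+z2 = -4.5000 - 6.6000i
|z1+z2| = sqrt(63.81) = 7.9881
|z1|+|z2| = 4.9254 + 11.7801 = 16.7055

|z1+z2| = 7.9881 ≤ |z1|+|z2| = 16.7055 (verified)


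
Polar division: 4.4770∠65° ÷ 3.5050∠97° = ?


r = 4.4770 / 3.5050 = 1.2773
theta = 65° - 97° = -32° = 328° (mod 360)

1.2773 cis(328°)


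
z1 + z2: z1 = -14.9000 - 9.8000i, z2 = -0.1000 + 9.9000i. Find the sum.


Real: -14.9 - 0.1 = -15
Imag: -9.8 + 9.9 = 0.1

-15.0000 + 0.1000i


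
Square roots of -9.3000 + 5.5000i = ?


|z| = sqrt(86.49+30.25) = 10.8046
sqrt((|z|+a)/2) = sqrt((10.8046+(-9.3))/2) = sqrt(0.7523) = 0.8674
sqrt((|z|-a)/2) = sqrt((10.8046-(-9.3))/2) = sqrt(10.0523) = 3.1705

±(0.8674 + 3.1705i) i.e. 0.8674 + 3.1705i and -0.8674 - 3.1705i


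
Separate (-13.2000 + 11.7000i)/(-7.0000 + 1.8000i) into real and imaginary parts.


Multiply by conjugate: (-13.2000 + 11.7000i)(-7.0000 - 1.8000i) / ((-7)^2 + 1.8^2)
Numerator real = -13.2*(-7) + 11.7*1.8 = 113.46
Numerator imag = 11.7*(-7) - (-13.2)*1.8 = -58.14
Denominator = 52.24
Re(z) = 113.46/52.24 = 2.1719
Im(z) = -58.14/52.24 = -1.1129

Re(z) = 2.1719, Im(z) = -1.1129


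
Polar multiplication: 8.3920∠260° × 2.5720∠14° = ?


r = 8.3920 * 2.5720 = 21.5842
theta = 260° + 14° = 274° = 274° (mod 360)

21.5842 cis(274°)


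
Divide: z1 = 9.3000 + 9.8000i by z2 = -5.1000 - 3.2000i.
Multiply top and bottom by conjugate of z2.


Conjugate of z2 = -5.1000 + 3.2000i
Numerator: (9.3000 + 9.8000i)(-5.1000 + 3.2000i) = -78.7900 - 20.2200i
Denominator: (-5.1)^2 + (-3.2)^2 = 36.25
Result = (-78.7900 - 20.2200i)/36.25

-2.1735 - 0.5578i


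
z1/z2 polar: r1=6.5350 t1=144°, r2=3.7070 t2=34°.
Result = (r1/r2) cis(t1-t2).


r = 6.5350 / 3.7070 = 1.7629
theta = 144° - 34° = 110° = 110° (mod 360)

1.7629 cis(110°)


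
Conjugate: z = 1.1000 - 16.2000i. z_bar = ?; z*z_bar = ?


z_bar = 1.1000 + 16.2000i
z*z_bar = 1.1^2 + (-16.2)^2 = 1.21 + 262.44 = 263.65

z_bar = 1.1000 + 16.2000i, z*z_bar = 263.65


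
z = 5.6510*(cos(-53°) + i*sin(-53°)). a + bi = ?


a = 5.6510*cos(-53°) = 5.6510*0.60182 = 3.4009
b = 5.6510*sin(-53°) = 5.6510*(-0.79864) = -4.5131

3.4009 - 4.5131i


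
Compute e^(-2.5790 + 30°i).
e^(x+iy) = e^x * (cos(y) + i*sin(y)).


e^-2.5790 = 0.07585
cos(30°) = 0.866
sin(30°) = 0.5
Real = 0.07585*0.866 = 0.0657
Imag = 0.07585*0.5 = 0.0379

0.0657 + 0.0379i


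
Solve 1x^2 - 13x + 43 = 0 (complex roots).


disc = (-13)^2 - 4*1*43 = 169 - 172 = -3
sqrt(|disc|) = sqrt(3) = 1.7321
Real part = 13/(2*1) = 6.5000
Imag part = 1.7321/(2*1) = 0.8660

6.5000 ± 0.8660i


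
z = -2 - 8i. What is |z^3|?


|z| = sqrt(4+64) = sqrt(68) = 8.2462
|z^3| = |z|^3 = (sqrt(68))^3 = 68*sqrt(68)

|z^3| = 68*sqrt(68) ≈ 560.7424


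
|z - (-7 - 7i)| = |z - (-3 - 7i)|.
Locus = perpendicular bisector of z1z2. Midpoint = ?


Equal distances means the locus is the perpendicular bisector of z1 and z2.
Midpoint = ((-7+(-3))/2, (-7+(-7))/2) = (-5.0000, -7.0000)

Perpendicular bisector through (-5.0000, -7.0000)


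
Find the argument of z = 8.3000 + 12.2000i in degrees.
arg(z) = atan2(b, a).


Re = 8.3, Im = 12.2
arg = atan2(12.2, 8.3) = 55.7715 degrees

arg(z) = 55.7715 degrees


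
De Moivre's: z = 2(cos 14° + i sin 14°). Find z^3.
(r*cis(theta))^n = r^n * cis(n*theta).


r^3 = 2^3 = 8
n*theta = 3*14° = 42° = 42° (mod 360)
a = 8*cos(42°) = 5.9452
b = 8*sin(42°) = 5.3530

8 cis(42°) = 5.9452 + 5.3530i


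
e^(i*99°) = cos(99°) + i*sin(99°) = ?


cos(99°) = -0.1564
sin(99°) = 0.9877

e^(i*99°) = -0.1564 + 0.9877i


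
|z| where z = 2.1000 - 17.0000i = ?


|z| = sqrt(2.1^2 + (-17)^2) = sqrt(4.41 + 289) = sqrt(293.41) = 17.1292

|z| = 17.1292


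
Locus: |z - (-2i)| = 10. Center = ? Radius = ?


|z - z0| = r is a circle with center z0 and radius r.
Center = (0, -2), radius = 10

Circle with center (0, -2) and radius 10
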